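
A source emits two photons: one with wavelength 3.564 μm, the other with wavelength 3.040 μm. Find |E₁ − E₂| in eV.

Using E = hc/λ: E₁ = 5.5736 × 10^-20 J, E₂ = 6.5344 × 10^-20 J.
|ΔE| = |5.5736 × 10^-20 − 6.5344 × 10^-20| = 9.61 × 10^-21 J = 0.0600 eV.

0.0600 eV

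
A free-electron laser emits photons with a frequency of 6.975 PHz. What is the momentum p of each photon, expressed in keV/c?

Take h = 6.62607015e-34 J·s, c = 2.99792458e8 m/s, 1 eV = 1.602176634e-19 J.
First convert: f = 6.975 PHz = 6.975e15 Hz.
The photon relation is p = hf/c, giving p = 1.542e-26 kg·m/s.
Converting to keV/c: p = 0.02885 keV/c ≈ 0.0288 keV/c.

0.0288 keV/c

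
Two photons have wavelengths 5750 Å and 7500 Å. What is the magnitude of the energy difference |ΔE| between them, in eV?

Using E = hc/λ: E₁ = 3.455 × 10^-19 J, E₂ = 2.649 × 10^-19 J.
|ΔE| = |3.455 × 10^-19 − 2.649 × 10^-19| = 8.06 × 10^-20 J = 0.503 eV.

0.503 eV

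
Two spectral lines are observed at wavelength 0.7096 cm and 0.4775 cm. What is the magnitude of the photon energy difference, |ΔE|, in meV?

Using E = hc/λ: E₁ = 2.7994 × 10^-23 J, E₂ = 4.1601 × 10^-23 J.
|ΔE| = |2.7994 × 10^-23 − 4.1601 × 10^-23| = 1.36 × 10^-23 J = 0.0849 meV.

0.0849 meV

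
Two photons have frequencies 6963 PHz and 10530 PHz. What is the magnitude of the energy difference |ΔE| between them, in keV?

Using E = hf: E₁ = 4.6137 × 10^-15 J, E₂ = 6.9773 × 10^-15 J.
|ΔE| = |4.6137 × 10^-15 − 6.9773 × 10^-15| = 2.36 × 10^-15 J = 14.8 keV.

14.8 keV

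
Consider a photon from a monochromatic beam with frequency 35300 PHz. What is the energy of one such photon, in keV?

Use h = 6.62607015e-34 J·s, 1 eV = 1.602176634e-19 J.
Convert to SI: f = 35300 PHz = 3.53e19 Hz.
For a photon E = hf, so E = 2.339e-14 J.
Converting to keV: E = 146.0 keV ≈ 146 keV.

146 keV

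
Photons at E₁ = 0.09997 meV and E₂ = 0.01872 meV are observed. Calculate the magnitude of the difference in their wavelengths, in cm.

Using λ = hc/E: λ₁ = 0.012402 m, λ₂ = 0.066231 m.
|Δλ| = |0.012402 − 0.066231| = 0.0538 m = 5.38 cm.

5.38 cm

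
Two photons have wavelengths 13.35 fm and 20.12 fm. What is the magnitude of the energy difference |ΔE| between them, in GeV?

0.0312 GeV

Using E = hc/λ: E₁ = 1.4880e-11 J, E₂ = 9.8730e-12 J.
|ΔE| = |1.4880e-11 − 9.8730e-12| = 5.01e-12 J = 0.0312 GeV.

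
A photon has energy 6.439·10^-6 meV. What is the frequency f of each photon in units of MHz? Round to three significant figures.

1.56 MHz

(h = 6.62607015·10^-34 J·s, 1 eV = 1.602176634·10^-19 J.)
Convert to SI: E = 6.439·10^-6 meV = 1.0316·10^-27 J.
The photon relation is f = E/h, giving f = 1.557·10^6 Hz.
Converting to MHz: f = 1.557 MHz ≈ 1.56 MHz.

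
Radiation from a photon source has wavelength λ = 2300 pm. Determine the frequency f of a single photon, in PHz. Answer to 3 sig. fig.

Use c = 2.99792458e8 m/s.
Convert to SI: λ = 2300 pm = 2.3e-9 m.
For a photon f = c/λ, so f = 1.303e17 Hz.
Converting to PHz: f = 130.3 PHz ≈ 130 PHz.

130 PHz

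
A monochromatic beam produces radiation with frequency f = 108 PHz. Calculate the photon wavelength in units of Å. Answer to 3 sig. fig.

27.8 Å

(c = 2.99792458 × 10^8 m/s.)
First convert: f = 108 PHz = 1.08 × 10^17 Hz.
For a photon λ = c/f, so λ = 2.776 × 10^-9 m.
Converting to Å: λ = 27.76 Å ≈ 27.8 Å.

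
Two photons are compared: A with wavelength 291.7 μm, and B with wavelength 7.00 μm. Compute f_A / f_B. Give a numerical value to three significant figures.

f_A = 1.028e12 Hz (from wavelength = 291.7 μm, via f = c/λ).
f_B = 4.283e13 Hz (from wavelength = 7.00 μm, via f = c/λ).
Ratio = 1.028e12 / 4.283e13 = 0.0240.

0.0240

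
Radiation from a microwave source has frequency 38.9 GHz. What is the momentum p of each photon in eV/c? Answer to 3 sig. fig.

1.61e-4 eV/c

Use h = 6.62607015e-34 J·s, c = 2.99792458e8 m/s, 1 eV = 1.602176634e-19 J.
Convert to SI: f = 38.9 GHz = 3.89e10 Hz.
The photon relation is p = hf/c, giving p = 8.598e-32 kg·m/s.
Converting to eV/c: p = 1.609e-4 eV/c ≈ 1.61e-4 eV/c.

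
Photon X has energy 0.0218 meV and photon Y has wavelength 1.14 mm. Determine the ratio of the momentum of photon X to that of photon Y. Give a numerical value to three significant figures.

p_X = 1.165e-32 kg·m/s (from energy = 0.0218 meV, via p = E/c).
p_Y = 5.812e-31 kg·m/s (from wavelength = 1.14 mm, via p = h/λ).
Ratio = 1.165e-32 / 5.812e-31 = 0.0200.

0.0200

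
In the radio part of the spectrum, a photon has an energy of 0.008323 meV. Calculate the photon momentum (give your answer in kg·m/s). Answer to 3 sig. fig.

4.45 × 10^-33 kg·m/s

First convert: E = 0.008323 meV = 1.3335 × 10^-24 J.
Apply p = E/c: p = 4.448 × 10^-33 kg·m/s.
So p ≈ 4.45 × 10^-33 kg·m/s.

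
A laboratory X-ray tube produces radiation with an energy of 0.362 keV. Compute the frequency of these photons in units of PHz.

87.5 PHz

Use h = 6.62607015 × 10^-34 J·s, 1 eV = 1.602176634 × 10^-19 J.
First convert: E = 0.362 keV = 5.7999 × 10^-17 J.
The photon relation is f = E/h, giving f = 8.753 × 10^16 Hz.
Converting to PHz: f = 87.53 PHz ≈ 87.5 PHz.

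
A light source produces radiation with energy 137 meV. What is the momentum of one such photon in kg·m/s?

7.32 × 10^-29 kg·m/s

(c = 2.99792458 × 10^8 m/s, 1 eV = 1.602176634 × 10^-19 J.)
Convert to SI: E = 137 meV = 2.1950 × 10^-20 J.
Since p = E/c for a photon, p = 7.322 × 10^-29 kg·m/s.
So p ≈ 7.32 × 10^-29 kg·m/s.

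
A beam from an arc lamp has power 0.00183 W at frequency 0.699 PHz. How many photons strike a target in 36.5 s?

1.44e17 photons

Total energy: E_total = P·t = 0.00183 × 36.5 = 0.06680 J.
Per-photon energy: E = 4.632e-19 J.
N = E_total / E_photon = 1.44e17.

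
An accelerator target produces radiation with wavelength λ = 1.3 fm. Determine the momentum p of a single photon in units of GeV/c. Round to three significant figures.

In SI units: λ = 1.3 fm = 1.3 × 10^-15 m.
The photon relation is p = h/λ, giving p = 5.097 × 10^-19 kg·m/s.
Converting to GeV/c: p = 0.9537 GeV/c ≈ 0.954 GeV/c.

0.954 GeV/c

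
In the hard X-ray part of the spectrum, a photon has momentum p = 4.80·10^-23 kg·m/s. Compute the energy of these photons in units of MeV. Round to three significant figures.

For a photon E = pc, so E = 1.439·10^-14 J.
Converting to MeV: E = 0.08982 MeV ≈ 0.0898 MeV.

0.0898 MeV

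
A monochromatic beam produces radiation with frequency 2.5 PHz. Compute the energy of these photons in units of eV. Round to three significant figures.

10.3 eV

Convert to SI: f = 2.5 PHz = 2.5 × 10^15 Hz.
Since E = hf for a photon, E = 1.657 × 10^-18 J.
Converting to eV: E = 10.34 eV ≈ 10.3 eV.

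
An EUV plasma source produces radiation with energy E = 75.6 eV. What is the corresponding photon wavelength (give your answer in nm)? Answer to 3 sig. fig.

(h = 6.62607015e-34 J·s, c = 2.99792458e8 m/s, 1 eV = 1.602176634e-19 J.)
First convert: E = 75.6 eV = 1.2112e-17 J.
The photon relation is λ = hc/E, giving λ = 1.640e-8 m.
Converting to nm: λ = 16.40 nm ≈ 16.4 nm.

16.4 nm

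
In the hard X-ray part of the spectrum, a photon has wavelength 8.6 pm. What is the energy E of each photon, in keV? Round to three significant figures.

144 keV

Take h = 6.62607015 × 10^-34 J·s, c = 2.99792458 × 10^8 m/s, 1 eV = 1.602176634 × 10^-19 J.
Convert to SI: λ = 8.6 pm = 8.6 × 10^-12 m.
Since E = hc/λ for a photon, E = 2.310 × 10^-14 J.
Converting to keV: E = 144.2 keV ≈ 144 keV.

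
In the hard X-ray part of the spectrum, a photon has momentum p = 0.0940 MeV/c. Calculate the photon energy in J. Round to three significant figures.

1.51 × 10^-14 J

In SI units: p = 0.0940 MeV/c = 5.0236 × 10^-23 kg·m/s.
Apply E = pc: E = 1.506 × 10^-14 J.
So E ≈ 1.51 × 10^-14 J.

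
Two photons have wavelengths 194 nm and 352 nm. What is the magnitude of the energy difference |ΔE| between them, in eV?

2.87 eV

Using E = hc/λ: E₁ = 1.024e-18 J, E₂ = 5.643e-19 J.
|ΔE| = |1.024e-18 − 5.643e-19| = 4.60e-19 J = 2.87 eV.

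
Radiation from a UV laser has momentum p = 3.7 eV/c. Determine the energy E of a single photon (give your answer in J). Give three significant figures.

Use c = 2.99792458·10^8 m/s, 1 eV = 1.602176634·10^-19 J.
Convert to SI: p = 3.7 eV/c = 1.9774·10^-27 kg·m/s.
Apply E = pc: E = 5.928·10^-19 J.
So E ≈ 5.93·10^-19 J.

5.93·10^-19 J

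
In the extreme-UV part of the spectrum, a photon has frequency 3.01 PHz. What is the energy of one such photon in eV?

(h = 6.62607015e-34 J·s, 1 eV = 1.602176634e-19 J.)
First convert: f = 3.01 PHz = 3.01e15 Hz.
The photon relation is E = hf, giving E = 1.994e-18 J.
Converting to eV: E = 12.45 eV ≈ 12.4 eV.

12.4 eV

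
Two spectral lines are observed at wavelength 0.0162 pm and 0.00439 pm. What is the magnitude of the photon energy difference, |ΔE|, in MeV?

206 MeV

Using E = hc/λ: E₁ = 1.226e-11 J, E₂ = 4.525e-11 J.
|ΔE| = |1.226e-11 − 4.525e-11| = 3.30e-11 J = 206 MeV.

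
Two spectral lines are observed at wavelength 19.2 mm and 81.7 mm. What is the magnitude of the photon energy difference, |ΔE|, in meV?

Using E = hc/λ: E₁ = 1.035e-23 J, E₂ = 2.431e-24 J.
|ΔE| = |1.035e-23 − 2.431e-24| = 7.91e-24 J = 0.0494 meV.

0.0494 meV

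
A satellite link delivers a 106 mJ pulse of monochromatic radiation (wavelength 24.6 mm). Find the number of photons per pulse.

1.31e22 photons

Per-photon energy: E = 8.075e-24 J (from wavelength = 24.6 mm).
N = E_total / E_photon = 0.106 J / 8.075e-24 J = 1.31e22.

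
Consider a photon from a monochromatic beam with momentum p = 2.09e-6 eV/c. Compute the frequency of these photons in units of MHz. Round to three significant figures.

Use h = 6.62607015e-34 J·s, c = 2.99792458e8 m/s, 1 eV = 1.602176634e-19 J.
In SI units: p = 2.09e-6 eV/c = 1.1170e-33 kg·m/s.
For a photon f = pc/h, so f = 5.054e8 Hz.
Converting to MHz: f = 505.4 MHz ≈ 505 MHz.

505 MHz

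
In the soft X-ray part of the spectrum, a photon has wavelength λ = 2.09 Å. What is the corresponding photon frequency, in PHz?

Take c = 2.99792458e8 m/s.
First convert: λ = 2.09 Å = 2.09e-10 m.
Since f = c/λ for a photon, f = 1.434e18 Hz.
Converting to PHz: f = 1434 PHz ≈ 1430 PHz.

1430 PHz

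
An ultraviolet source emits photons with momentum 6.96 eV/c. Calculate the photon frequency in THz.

First convert: p = 6.96 eV/c = 3.7196 × 10^-27 kg·m/s.
Apply f = pc/h: f = 1.683 × 10^15 Hz.
Converting to THz: f = 1683 THz ≈ 1680 THz.

1680 THz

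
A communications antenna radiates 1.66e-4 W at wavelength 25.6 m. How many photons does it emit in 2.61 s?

5.58e22 photons

Total energy: E_total = P·t = 1.66e-4 × 2.61 = 4.333e-4 J.
Per-photon energy: E = 7.760e-27 J.
N = E_total / E_photon = 5.58e22.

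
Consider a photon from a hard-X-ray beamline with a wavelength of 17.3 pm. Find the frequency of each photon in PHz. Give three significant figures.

Use c = 2.99792458 × 10^8 m/s.
In SI units: λ = 17.3 pm = 1.73 × 10^-11 m.
Since f = c/λ for a photon, f = 1.733 × 10^19 Hz.
Converting to PHz: f = 17330 PHz ≈ 1.73 × 10^4 PHz.

1.73 × 10^4 PHz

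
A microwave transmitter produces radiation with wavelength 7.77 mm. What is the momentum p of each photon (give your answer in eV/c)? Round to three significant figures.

First convert: λ = 7.77 mm = 0.00777 m.
Apply p = h/λ: p = 8.528e-32 kg·m/s.
Converting to eV/c: p = 1.596e-4 eV/c ≈ 1.60e-4 eV/c.

1.60e-4 eV/c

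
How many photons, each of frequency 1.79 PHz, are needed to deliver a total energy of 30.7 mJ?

Per-photon energy: E = 1.186e-18 J (from frequency = 1.79 PHz).
N = E_total / E_photon = 0.0307 J / 1.186e-18 J = 2.59e16.

2.59e16 photons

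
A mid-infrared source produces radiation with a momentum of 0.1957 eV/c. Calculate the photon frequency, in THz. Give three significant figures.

47.3 THz

In SI units: p = 0.1957 eV/c = 1.0459e-28 kg·m/s.
The photon relation is f = pc/h, giving f = 4.732e13 Hz.
Converting to THz: f = 47.32 THz ≈ 47.3 THz.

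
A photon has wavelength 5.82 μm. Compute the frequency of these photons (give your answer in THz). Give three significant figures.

51.5 THz

(c = 2.99792458e8 m/s.)
Convert to SI: λ = 5.82 μm = 5.82e-6 m.
The photon relation is f = c/λ, giving f = 5.151e13 Hz.
Converting to THz: f = 51.51 THz ≈ 51.5 THz.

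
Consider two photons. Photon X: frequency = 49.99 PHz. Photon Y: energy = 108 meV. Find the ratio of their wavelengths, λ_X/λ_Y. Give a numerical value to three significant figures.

λ_X = 5.997·10^-9 m (from frequency = 49.99 PHz, via λ = c/f).
λ_Y = 1.148·10^-5 m (from energy = 108 meV, via λ = hc/E).
Ratio = 5.997·10^-9 / 1.148·10^-5 = 5.22·10^-4.

5.22·10^-4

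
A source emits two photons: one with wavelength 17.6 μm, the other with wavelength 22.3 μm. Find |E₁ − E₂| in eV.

0.0148 eV

Using E = hc/λ: E₁ = 1.129e-20 J, E₂ = 8.908e-21 J.
|ΔE| = |1.129e-20 − 8.908e-21| = 2.38e-21 J = 0.0148 eV.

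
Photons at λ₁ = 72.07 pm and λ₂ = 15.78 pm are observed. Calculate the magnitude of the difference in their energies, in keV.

Using E = hc/λ: E₁ = 2.7563e-15 J, E₂ = 1.2588e-14 J.
|ΔE| = |2.7563e-15 − 1.2588e-14| = 9.83e-15 J = 61.4 keV.

61.4 keV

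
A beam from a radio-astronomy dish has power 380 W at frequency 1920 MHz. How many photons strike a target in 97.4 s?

2.91e28 photons

Total energy: E_total = P·t = 380 × 97.4 = 37010 J.
Per-photon energy: E = 1.272e-24 J.
N = E_total / E_photon = 2.91e28.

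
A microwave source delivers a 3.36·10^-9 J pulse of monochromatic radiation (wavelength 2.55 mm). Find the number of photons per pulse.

4.31·10^13 photons

Per-photon energy: E = 7.790·10^-23 J (from wavelength = 2.55 mm).
N = E_total / E_photon = 3.36·10^-9 J / 7.790·10^-23 J = 4.31·10^13.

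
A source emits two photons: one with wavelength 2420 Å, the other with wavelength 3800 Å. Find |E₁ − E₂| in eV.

1.86 eV

Using E = hc/λ: E₁ = 8.208·10^-19 J, E₂ = 5.227·10^-19 J.
|ΔE| = |8.208·10^-19 − 5.227·10^-19| = 2.98·10^-19 J = 1.86 eV.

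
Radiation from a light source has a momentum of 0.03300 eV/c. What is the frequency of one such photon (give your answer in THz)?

7.98 THz

Use h = 6.62607015e-34 J·s, c = 2.99792458e8 m/s, 1 eV = 1.602176634e-19 J.
Convert to SI: p = 0.03300 eV/c = 1.7636e-29 kg·m/s.
For a photon f = pc/h, so f = 7.979e12 Hz.
Converting to THz: f = 7.979 THz ≈ 7.98 THz.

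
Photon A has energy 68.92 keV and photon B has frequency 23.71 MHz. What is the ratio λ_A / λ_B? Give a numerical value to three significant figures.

λ_A = 1.799e-11 m (from energy = 68.92 keV, via λ = hc/E).
λ_B = 12.64 m (from frequency = 23.71 MHz, via λ = c/f).
Ratio = 1.799e-11 / 12.64 = 1.42e-12.

1.42e-12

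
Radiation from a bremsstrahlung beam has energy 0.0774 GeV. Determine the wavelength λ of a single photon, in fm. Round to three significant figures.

16.0 fm

Convert to SI: E = 0.0774 GeV = 1.2401 × 10^-11 J.
For a photon λ = hc/E, so λ = 1.602 × 10^-14 m.
Converting to fm: λ = 16.02 fm ≈ 16.0 fm.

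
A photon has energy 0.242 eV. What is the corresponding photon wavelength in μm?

In SI units: E = 0.242 eV = 3.8773e-20 J.
The photon relation is λ = hc/E, giving λ = 5.123e-6 m.
Converting to μm: λ = 5.123 μm ≈ 5.12 μm.

5.12 μm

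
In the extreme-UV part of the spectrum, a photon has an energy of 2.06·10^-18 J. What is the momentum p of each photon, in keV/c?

The photon relation is p = E/c, giving p = 6.871·10^-27 kg·m/s.
Converting to keV/c: p = 0.01286 keV/c ≈ 0.0129 keV/c.

0.0129 keV/c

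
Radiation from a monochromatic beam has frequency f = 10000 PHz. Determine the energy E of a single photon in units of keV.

Use h = 6.62607015e-34 J·s, 1 eV = 1.602176634e-19 J.
First convert: f = 10000 PHz = 1.00e19 Hz.
Since E = hf for a photon, E = 6.626e-15 J.
Converting to keV: E = 41.36 keV ≈ 41.4 keV.

41.4 keV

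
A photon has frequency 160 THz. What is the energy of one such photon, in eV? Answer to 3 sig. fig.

Convert to SI: f = 160 THz = 1.6e14 Hz.
For a photon E = hf, so E = 1.060e-19 J.
Converting to eV: E = 0.6617 eV ≈ 0.662 eV.

0.662 eV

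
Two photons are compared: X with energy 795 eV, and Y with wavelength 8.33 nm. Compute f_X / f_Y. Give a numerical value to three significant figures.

f_X = 1.922·10^17 Hz (from energy = 795 eV, via f = E/h).
f_Y = 3.599·10^16 Hz (from wavelength = 8.33 nm, via f = c/λ).
Ratio = 1.922·10^17 / 3.599·10^16 = 5.34.

5.34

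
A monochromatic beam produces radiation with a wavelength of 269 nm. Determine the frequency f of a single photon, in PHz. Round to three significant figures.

1.11 PHz

(c = 2.99792458e8 m/s.)
In SI units: λ = 269 nm = 2.69e-7 m.
Since f = c/λ for a photon, f = 1.114e15 Hz.
Converting to PHz: f = 1.114 PHz ≈ 1.11 PHz.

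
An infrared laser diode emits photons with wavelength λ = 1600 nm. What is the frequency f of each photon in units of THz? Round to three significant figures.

Use c = 2.99792458e8 m/s.
First convert: λ = 1600 nm = 1.6e-6 m.
For a photon f = c/λ, so f = 1.874e14 Hz.
Converting to THz: f = 187.4 THz ≈ 187 THz.

187 THz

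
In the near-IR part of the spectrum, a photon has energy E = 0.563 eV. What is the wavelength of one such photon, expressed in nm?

2200 nm

Convert to SI: E = 0.563 eV = 9.0203e-20 J.
Apply λ = hc/E: λ = 2.202e-6 m.
Converting to nm: λ = 2202 nm ≈ 2200 nm.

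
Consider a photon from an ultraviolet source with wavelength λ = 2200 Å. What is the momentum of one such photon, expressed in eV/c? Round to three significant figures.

Take h = 6.62607015 × 10^-34 J·s, c = 2.99792458 × 10^8 m/s, 1 eV = 1.602176634 × 10^-19 J.
Convert to SI: λ = 2200 Å = 2.2 × 10^-7 m.
For a photon p = h/λ, so p = 3.012 × 10^-27 kg·m/s.
Converting to eV/c: p = 5.636 eV/c ≈ 5.64 eV/c.

5.64 eV/c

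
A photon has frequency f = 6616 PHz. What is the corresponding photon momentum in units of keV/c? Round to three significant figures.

27.4 keV/c

Convert to SI: f = 6616 PHz = 6.616 × 10^18 Hz.
Apply p = hf/c: p = 1.462 × 10^-23 kg·m/s.
Converting to keV/c: p = 27.36 keV/c ≈ 27.4 keV/c.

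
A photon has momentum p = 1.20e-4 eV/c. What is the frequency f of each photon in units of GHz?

Take h = 6.62607015e-34 J·s, c = 2.99792458e8 m/s, 1 eV = 1.602176634e-19 J.
Convert to SI: p = 1.20e-4 eV/c = 6.4131e-32 kg·m/s.
Apply f = pc/h: f = 2.902e10 Hz.
Converting to GHz: f = 29.02 GHz ≈ 29.0 GHz.

29.0 GHz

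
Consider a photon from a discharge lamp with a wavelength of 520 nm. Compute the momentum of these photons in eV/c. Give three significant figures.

In SI units: λ = 520 nm = 5.2 × 10^-7 m.
The photon relation is p = h/λ, giving p = 1.274 × 10^-27 kg·m/s.
Converting to eV/c: p = 2.384 eV/c ≈ 2.38 eV/c.

2.38 eV/c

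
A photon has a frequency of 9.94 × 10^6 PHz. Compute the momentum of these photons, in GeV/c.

0.0411 GeV/c

In SI units: f = 9.94 × 10^6 PHz = 9.94 × 10^21 Hz.
Apply p = hf/c: p = 2.197 × 10^-20 kg·m/s.
Converting to GeV/c: p = 0.04111 GeV/c ≈ 0.0411 GeV/c.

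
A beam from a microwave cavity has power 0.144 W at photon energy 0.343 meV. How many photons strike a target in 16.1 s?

Total energy: E_total = P·t = 0.144 × 16.1 = 2.318 J.
Per-photon energy: E = 5.495e-23 J.
N = E_total / E_photon = 4.22e22.

4.22e22 photons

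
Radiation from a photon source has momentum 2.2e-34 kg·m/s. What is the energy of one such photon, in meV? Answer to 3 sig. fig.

4.12e-4 meV

For a photon E = pc, so E = 6.595e-26 J.
Converting to meV: E = 4.117e-4 meV ≈ 4.12e-4 meV.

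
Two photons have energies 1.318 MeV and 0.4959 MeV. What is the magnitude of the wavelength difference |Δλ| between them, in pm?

1.56 pm

Using λ = hc/E: λ₁ = 9.4070·10^-13 m, λ₂ = 2.5002·10^-12 m.
|Δλ| = |9.4070·10^-13 − 2.5002·10^-12| = 1.56·10^-12 m = 1.56 pm.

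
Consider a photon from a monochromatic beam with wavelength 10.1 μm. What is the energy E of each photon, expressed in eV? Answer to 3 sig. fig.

0.123 eV

In SI units: λ = 10.1 μm = 1.01e-5 m.
For a photon E = hc/λ, so E = 1.967e-20 J.
Converting to eV: E = 0.1228 eV ≈ 0.123 eV.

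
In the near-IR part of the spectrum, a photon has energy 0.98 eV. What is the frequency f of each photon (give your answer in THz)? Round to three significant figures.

237 THz

Convert to SI: E = 0.98 eV = 1.5701 × 10^-19 J.
For a photon f = E/h, so f = 2.370 × 10^14 Hz.
Converting to THz: f = 237.0 THz ≈ 237 THz.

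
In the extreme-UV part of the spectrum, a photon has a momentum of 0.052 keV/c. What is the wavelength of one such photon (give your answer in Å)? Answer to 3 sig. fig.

Take h = 6.62607015 × 10^-34 J·s, c = 2.99792458 × 10^8 m/s, 1 eV = 1.602176634 × 10^-19 J.
In SI units: p = 0.052 keV/c = 2.7790 × 10^-26 kg·m/s.
Apply λ = h/p: λ = 2.384 × 10^-8 m.
Converting to Å: λ = 238.4 Å ≈ 238 Å.

238 Å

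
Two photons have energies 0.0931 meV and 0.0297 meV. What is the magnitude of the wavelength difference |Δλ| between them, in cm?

Using λ = hc/E: λ₁ = 0.01332 m, λ₂ = 0.04175 m.
|Δλ| = |0.01332 − 0.04175| = 0.0284 m = 2.84 cm.

2.84 cm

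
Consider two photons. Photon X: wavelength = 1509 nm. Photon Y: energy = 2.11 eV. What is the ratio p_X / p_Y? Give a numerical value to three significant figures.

0.389

p_X = 4.391e-28 kg·m/s (from wavelength = 1509 nm, via p = h/λ).
p_Y = 1.128e-27 kg·m/s (from energy = 2.11 eV, via p = E/c).
Ratio = 4.391e-28 / 1.128e-27 = 0.389.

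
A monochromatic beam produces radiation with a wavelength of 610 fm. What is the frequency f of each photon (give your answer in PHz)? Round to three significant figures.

Convert to SI: λ = 610 fm = 6.1 × 10^-13 m.
Since f = c/λ for a photon, f = 4.915 × 10^20 Hz.
Converting to PHz: f = 491500 PHz ≈ 4.91 × 10^5 PHz.

4.91 × 10^5 PHz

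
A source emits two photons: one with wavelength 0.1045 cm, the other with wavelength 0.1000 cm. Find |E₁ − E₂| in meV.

Using E = hc/λ: E₁ = 1.9009e-22 J, E₂ = 1.9864e-22 J.
|ΔE| = |1.9009e-22 − 1.9864e-22| = 8.55e-24 J = 0.0534 meV.

0.0534 meV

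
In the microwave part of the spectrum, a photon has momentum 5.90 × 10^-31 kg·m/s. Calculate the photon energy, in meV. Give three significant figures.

The photon relation is E = pc, giving E = 1.769 × 10^-22 J.
Converting to meV: E = 1.104 meV ≈ 1.10 meV.

1.10 meV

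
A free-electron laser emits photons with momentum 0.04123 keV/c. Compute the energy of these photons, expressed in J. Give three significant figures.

6.61e-18 J

Use c = 2.99792458e8 m/s, 1 eV = 1.602176634e-19 J.
First convert: p = 0.04123 keV/c = 2.2034e-26 kg·m/s.
Apply E = pc: E = 6.606e-18 J.
So E ≈ 6.61e-18 J.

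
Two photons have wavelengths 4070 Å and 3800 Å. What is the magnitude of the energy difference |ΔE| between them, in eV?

0.216 eV

Using E = hc/λ: E₁ = 4.881e-19 J, E₂ = 5.227e-19 J.
|ΔE| = |4.881e-19 − 5.227e-19| = 3.47e-20 J = 0.216 eV.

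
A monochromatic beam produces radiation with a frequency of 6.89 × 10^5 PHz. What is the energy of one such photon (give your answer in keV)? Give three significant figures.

Convert to SI: f = 6.89 × 10^5 PHz = 6.89 × 10^20 Hz.
Since E = hf for a photon, E = 4.565 × 10^-13 J.
Converting to keV: E = 2849 keV ≈ 2850 keV.

2850 keV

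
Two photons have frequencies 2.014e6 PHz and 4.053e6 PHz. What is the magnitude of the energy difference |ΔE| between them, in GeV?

Using E = hf: E₁ = 1.3345e-12 J, E₂ = 2.6855e-12 J.
|ΔE| = |1.3345e-12 − 2.6855e-12| = 1.35e-12 J = 8.43e-3 GeV.

8.43e-3 GeV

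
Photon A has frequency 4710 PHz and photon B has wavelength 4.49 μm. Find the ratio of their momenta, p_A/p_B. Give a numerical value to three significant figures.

p_A = 1.041 × 10^-23 kg·m/s (from frequency = 4710 PHz, via p = hf/c).
p_B = 1.476 × 10^-28 kg·m/s (from wavelength = 4.49 μm, via p = h/λ).
Ratio = 1.041 × 10^-23 / 1.476 × 10^-28 = 7.05 × 10^4.

7.05 × 10^4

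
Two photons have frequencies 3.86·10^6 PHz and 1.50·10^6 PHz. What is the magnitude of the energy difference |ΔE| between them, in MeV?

9.76 MeV

Using E = hf: E₁ = 2.558·10^-12 J, E₂ = 9.939·10^-13 J.
|ΔE| = |2.558·10^-12 − 9.939·10^-13| = 1.56·10^-12 J = 9.76 MeV.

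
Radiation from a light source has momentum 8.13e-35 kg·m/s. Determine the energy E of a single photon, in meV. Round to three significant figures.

1.52e-4 meV

Apply E = pc: E = 2.437e-26 J.
Converting to meV: E = 1.521e-4 meV ≈ 1.52e-4 meV.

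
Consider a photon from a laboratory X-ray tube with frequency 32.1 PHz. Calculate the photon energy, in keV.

0.133 keV

Convert to SI: f = 32.1 PHz = 3.21·10^16 Hz.
The photon relation is E = hf, giving E = 2.127·10^-17 J.
Converting to keV: E = 0.1328 keV ≈ 0.133 keV.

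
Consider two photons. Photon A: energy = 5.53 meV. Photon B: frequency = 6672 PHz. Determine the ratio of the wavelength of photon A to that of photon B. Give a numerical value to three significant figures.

4.99 × 10^6

λ_A = 2.242 × 10^-4 m (from energy = 5.53 meV, via λ = hc/E).
λ_B = 4.493 × 10^-11 m (from frequency = 6672 PHz, via λ = c/f).
Ratio = 2.242 × 10^-4 / 4.493 × 10^-11 = 4.99 × 10^6.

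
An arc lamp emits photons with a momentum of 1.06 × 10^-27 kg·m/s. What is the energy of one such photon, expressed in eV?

1.98 eV

Since E = pc for a photon, E = 3.178 × 10^-19 J.
Converting to eV: E = 1.983 eV ≈ 1.98 eV.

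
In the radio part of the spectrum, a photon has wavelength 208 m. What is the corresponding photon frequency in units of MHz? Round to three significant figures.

(c = 2.99792458e8 m/s.)
The photon relation is f = c/λ, giving f = 1.441e6 Hz.
Converting to MHz: f = 1.441 MHz ≈ 1.44 MHz.

1.44 MHz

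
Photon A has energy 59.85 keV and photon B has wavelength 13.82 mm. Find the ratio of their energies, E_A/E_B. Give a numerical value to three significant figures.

E_A = 9.589e-15 J (from energy = 59.85 keV, via E given directly).
E_B = 1.437e-23 J (from wavelength = 13.82 mm, via E = hc/λ).
Ratio = 9.589e-15 / 1.437e-23 = 6.67e8.

6.67e8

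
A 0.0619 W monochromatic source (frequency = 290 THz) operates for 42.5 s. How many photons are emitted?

Total energy: E_total = P·t = 0.0619 × 42.5 = 2.631 J.
Per-photon energy: E = 1.922e-19 J.
N = E_total / E_photon = 1.37e19.

1.37e19 photons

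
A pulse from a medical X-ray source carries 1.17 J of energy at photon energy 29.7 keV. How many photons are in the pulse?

Per-photon energy: E = 4.758 × 10^-15 J (from energy = 29.7 keV).
N = E_total / E_photon = 1.17 J / 4.758 × 10^-15 J = 2.46 × 10^14.

2.46 × 10^14 photons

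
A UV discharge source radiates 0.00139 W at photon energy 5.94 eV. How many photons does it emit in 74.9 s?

Total energy: E_total = P·t = 0.00139 × 74.9 = 0.1041 J.
Per-photon energy: E = 9.517 × 10^-19 J.
N = E_total / E_photon = 1.09 × 10^17.

1.09 × 10^17 photons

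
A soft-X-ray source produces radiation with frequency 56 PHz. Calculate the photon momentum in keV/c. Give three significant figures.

Take h = 6.62607015e-34 J·s, c = 2.99792458e8 m/s, 1 eV = 1.602176634e-19 J.
Convert to SI: f = 56 PHz = 5.6e16 Hz.
Apply p = hf/c: p = 1.238e-25 kg·m/s.
Converting to keV/c: p = 0.2316 keV/c ≈ 0.232 keV/c.

0.232 keV/c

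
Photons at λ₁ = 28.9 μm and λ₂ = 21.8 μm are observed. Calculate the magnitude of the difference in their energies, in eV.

0.0140 eV

Using E = hc/λ: E₁ = 6.874 × 10^-21 J, E₂ = 9.112 × 10^-21 J.
|ΔE| = |6.874 × 10^-21 − 9.112 × 10^-21| = 2.24 × 10^-21 J = 0.0140 eV.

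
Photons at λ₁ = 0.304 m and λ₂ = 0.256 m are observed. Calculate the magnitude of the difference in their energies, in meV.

Using E = hc/λ: E₁ = 6.534e-25 J, E₂ = 7.760e-25 J.
|ΔE| = |6.534e-25 − 7.760e-25| = 1.23e-25 J = 7.65e-4 meV.

7.65e-4 meV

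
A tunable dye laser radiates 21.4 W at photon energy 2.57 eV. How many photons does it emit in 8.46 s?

4.40e20 photons

Total energy: E_total = P·t = 21.4 × 8.46 = 181.0 J.
Per-photon energy: E = 4.118e-19 J.
N = E_total / E_photon = 4.40e20.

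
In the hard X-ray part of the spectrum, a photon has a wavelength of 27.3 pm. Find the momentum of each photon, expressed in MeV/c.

(h = 6.62607015e-34 J·s, c = 2.99792458e8 m/s, 1 eV = 1.602176634e-19 J.)
First convert: λ = 27.3 pm = 2.73e-11 m.
Apply p = h/λ: p = 2.427e-23 kg·m/s.
Converting to MeV/c: p = 0.04542 MeV/c ≈ 0.0454 MeV/c.

0.0454 MeV/c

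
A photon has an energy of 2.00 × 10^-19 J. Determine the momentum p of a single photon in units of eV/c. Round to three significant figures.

Use c = 2.99792458 × 10^8 m/s, 1 eV = 1.602176634 × 10^-19 J.
The photon relation is p = E/c, giving p = 6.671 × 10^-28 kg·m/s.
Converting to eV/c: p = 1.248 eV/c ≈ 1.25 eV/c.

1.25 eV/c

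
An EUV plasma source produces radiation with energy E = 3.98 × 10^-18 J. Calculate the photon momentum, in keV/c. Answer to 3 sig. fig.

0.0248 keV/c

Apply p = E/c: p = 1.328 × 10^-26 kg·m/s.
Converting to keV/c: p = 0.02484 keV/c ≈ 0.0248 keV/c.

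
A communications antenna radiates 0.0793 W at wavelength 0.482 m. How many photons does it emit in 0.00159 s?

Total energy: E_total = P·t = 0.0793 × 0.00159 = 1.261 × 10^-4 J.
Per-photon energy: E = 4.121 × 10^-25 J.
N = E_total / E_photon = 3.06 × 10^20.

3.06 × 10^20 photons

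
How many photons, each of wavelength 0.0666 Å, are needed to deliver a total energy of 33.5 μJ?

1.12 × 10^9 photons

Per-photon energy: E = 2.983 × 10^-14 J (from wavelength = 0.0666 Å).
N = E_total / E_photon = 3.35 × 10^-5 J / 2.983 × 10^-14 J = 1.12 × 10^9.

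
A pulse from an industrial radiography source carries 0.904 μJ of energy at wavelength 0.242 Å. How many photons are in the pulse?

Per-photon energy: E = 8.208 × 10^-15 J (from wavelength = 0.242 Å).
N = E_total / E_photon = 9.04 × 10^-7 J / 8.208 × 10^-15 J = 1.10 × 10^8.

1.10 × 10^8 photons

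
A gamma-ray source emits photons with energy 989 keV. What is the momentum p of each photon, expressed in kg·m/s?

5.29e-22 kg·m/s

First convert: E = 989 keV = 1.5846e-13 J.
The photon relation is p = E/c, giving p = 5.285e-22 kg·m/s.
So p ≈ 5.29e-22 kg·m/s.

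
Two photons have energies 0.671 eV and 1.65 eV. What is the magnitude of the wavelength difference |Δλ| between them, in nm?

1100 nm

Using λ = hc/E: λ₁ = 1.848e-6 m, λ₂ = 7.514e-7 m.
|Δλ| = |1.848e-6 − 7.514e-7| = 1.10e-6 m = 1100 nm.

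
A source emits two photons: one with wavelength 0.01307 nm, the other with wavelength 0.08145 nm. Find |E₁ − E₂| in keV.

Using E = hc/λ: E₁ = 1.5199·10^-14 J, E₂ = 2.4389·10^-15 J.
|ΔE| = |1.5199·10^-14 − 2.4389·10^-15| = 1.28·10^-14 J = 79.6 keV.

79.6 keV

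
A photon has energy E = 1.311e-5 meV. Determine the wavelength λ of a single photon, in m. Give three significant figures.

94.6 m

Use h = 6.62607015e-34 J·s, c = 2.99792458e8 m/s, 1 eV = 1.602176634e-19 J.
First convert: E = 1.311e-5 meV = 2.1005e-27 J.
For a photon λ = hc/E, so λ = 94.57 m.
So λ ≈ 94.6 m.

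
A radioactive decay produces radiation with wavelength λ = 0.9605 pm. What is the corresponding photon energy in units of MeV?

First convert: λ = 0.9605 pm = 9.605e-13 m.
Apply E = hc/λ: E = 2.068e-13 J.
Converting to MeV: E = 1.291 MeV ≈ 1.29 MeV.

1.29 MeV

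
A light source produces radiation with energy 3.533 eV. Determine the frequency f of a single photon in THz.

854 THz

First convert: E = 3.533 eV = 5.6605e-19 J.
Apply f = E/h: f = 8.543e14 Hz.
Converting to THz: f = 854.3 THz ≈ 854 THz.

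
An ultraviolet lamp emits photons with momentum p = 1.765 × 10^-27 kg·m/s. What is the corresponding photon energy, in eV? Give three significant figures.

Take c = 2.99792458 × 10^8 m/s, 1 eV = 1.602176634 × 10^-19 J.
Since E = pc for a photon, E = 5.291 × 10^-19 J.
Converting to eV: E = 3.303 eV ≈ 3.30 eV.

3.30 eV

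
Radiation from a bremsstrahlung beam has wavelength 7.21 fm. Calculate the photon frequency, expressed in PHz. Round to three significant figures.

Convert to SI: λ = 7.21 fm = 7.21 × 10^-15 m.
The photon relation is f = c/λ, giving f = 4.158 × 10^22 Hz.
Converting to PHz: f = 4.158 × 10^7 PHz ≈ 4.16 × 10^7 PHz.

4.16 × 10^7 PHz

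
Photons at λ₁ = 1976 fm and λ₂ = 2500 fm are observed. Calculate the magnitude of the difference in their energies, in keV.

Using E = hc/λ: E₁ = 1.0053 × 10^-13 J, E₂ = 7.9458 × 10^-14 J.
|ΔE| = |1.0053 × 10^-13 − 7.9458 × 10^-14| = 2.11 × 10^-14 J = 132 keV.

132 keV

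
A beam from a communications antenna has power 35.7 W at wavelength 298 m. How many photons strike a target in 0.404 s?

2.16·10^28 photons

Total energy: E_total = P·t = 35.7 × 0.404 = 14.42 J.
Per-photon energy: E = 6.666·10^-28 J.
N = E_total / E_photon = 2.16·10^28.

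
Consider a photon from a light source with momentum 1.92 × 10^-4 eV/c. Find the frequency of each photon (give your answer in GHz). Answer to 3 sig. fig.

Convert to SI: p = 1.92 × 10^-4 eV/c = 1.0261 × 10^-31 kg·m/s.
Since f = pc/h for a photon, f = 4.643 × 10^10 Hz.
Converting to GHz: f = 46.43 GHz ≈ 46.4 GHz.

46.4 GHz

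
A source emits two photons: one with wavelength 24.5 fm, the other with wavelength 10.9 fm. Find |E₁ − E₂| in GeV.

Using E = hc/λ: E₁ = 8.108e-12 J, E₂ = 1.822e-11 J.
|ΔE| = |8.108e-12 − 1.822e-11| = 1.01e-11 J = 0.0631 GeV.

0.0631 GeV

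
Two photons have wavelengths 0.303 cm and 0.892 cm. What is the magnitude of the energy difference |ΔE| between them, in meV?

0.270 meV

Using E = hc/λ: E₁ = 6.556 × 10^-23 J, E₂ = 2.227 × 10^-23 J.
|ΔE| = |6.556 × 10^-23 − 2.227 × 10^-23| = 4.33 × 10^-23 J = 0.270 meV.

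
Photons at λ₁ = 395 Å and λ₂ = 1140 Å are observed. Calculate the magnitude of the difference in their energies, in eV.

20.5 eV

Using E = hc/λ: E₁ = 5.029·10^-18 J, E₂ = 1.742·10^-18 J.
|ΔE| = |5.029·10^-18 − 1.742·10^-18| = 3.29·10^-18 J = 20.5 eV.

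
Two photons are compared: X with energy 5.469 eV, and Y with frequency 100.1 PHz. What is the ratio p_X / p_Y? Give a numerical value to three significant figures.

p_X = 2.923e-27 kg·m/s (from energy = 5.469 eV, via p = E/c).
p_Y = 2.212e-25 kg·m/s (from frequency = 100.1 PHz, via p = hf/c).
Ratio = 2.923e-27 / 2.212e-25 = 0.0132.

0.0132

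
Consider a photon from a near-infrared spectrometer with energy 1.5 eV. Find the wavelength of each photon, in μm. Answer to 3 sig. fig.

0.827 μm

Use h = 6.62607015e-34 J·s, c = 2.99792458e8 m/s, 1 eV = 1.602176634e-19 J.
First convert: E = 1.5 eV = 2.4033e-19 J.
The photon relation is λ = hc/E, giving λ = 8.266e-7 m.
Converting to μm: λ = 0.8266 μm ≈ 0.827 μm.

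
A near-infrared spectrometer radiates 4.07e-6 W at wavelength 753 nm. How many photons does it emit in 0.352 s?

5.43e12 photons

Total energy: E_total = P·t = 4.07e-6 × 0.352 = 1.433e-6 J.
Per-photon energy: E = 2.638e-19 J.
N = E_total / E_photon = 5.43e12.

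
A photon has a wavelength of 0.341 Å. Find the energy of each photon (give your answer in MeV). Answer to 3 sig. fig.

Convert to SI: λ = 0.341 Å = 3.41e-11 m.
For a photon E = hc/λ, so E = 5.825e-15 J.
Converting to MeV: E = 0.03636 MeV ≈ 0.0364 MeV.

0.0364 MeV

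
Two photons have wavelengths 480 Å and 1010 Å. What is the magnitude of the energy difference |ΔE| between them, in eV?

Using E = hc/λ: E₁ = 4.138·10^-18 J, E₂ = 1.967·10^-18 J.
|ΔE| = |4.138·10^-18 − 1.967·10^-18| = 2.17·10^-18 J = 13.6 eV.

13.6 eV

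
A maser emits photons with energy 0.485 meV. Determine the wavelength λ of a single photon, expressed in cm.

0.256 cm

(h = 6.62607015 × 10^-34 J·s, c = 2.99792458 × 10^8 m/s, 1 eV = 1.602176634 × 10^-19 J.)
First convert: E = 0.485 meV = 7.7706 × 10^-23 J.
Since λ = hc/E for a photon, λ = 0.002556 m.
Converting to cm: λ = 0.2556 cm ≈ 0.256 cm.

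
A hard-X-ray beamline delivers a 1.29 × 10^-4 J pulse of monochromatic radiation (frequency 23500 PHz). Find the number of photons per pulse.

Per-photon energy: E = 1.557 × 10^-14 J (from frequency = 23500 PHz).
N = E_total / E_photon = 1.29 × 10^-4 J / 1.557 × 10^-14 J = 8.28 × 10^9.

8.28 × 10^9 photons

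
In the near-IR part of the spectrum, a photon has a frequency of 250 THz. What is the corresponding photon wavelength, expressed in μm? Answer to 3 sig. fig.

Use c = 2.99792458 × 10^8 m/s.
First convert: f = 250 THz = 2.5 × 10^14 Hz.
Apply λ = c/f: λ = 1.199 × 10^-6 m.
Converting to μm: λ = 1.199 μm ≈ 1.20 μm.

1.20 μm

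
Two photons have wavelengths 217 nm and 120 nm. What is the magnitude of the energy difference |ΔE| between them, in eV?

Using E = hc/λ: E₁ = 9.154 × 10^-19 J, E₂ = 1.655 × 10^-18 J.
|ΔE| = |9.154 × 10^-19 − 1.655 × 10^-18| = 7.40 × 10^-19 J = 4.62 eV.

4.62 eV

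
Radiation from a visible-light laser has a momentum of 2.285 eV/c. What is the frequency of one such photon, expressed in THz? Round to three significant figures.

First convert: p = 2.285 eV/c = 1.2212·10^-27 kg·m/s.
Apply f = pc/h: f = 5.525·10^14 Hz.
Converting to THz: f = 552.5 THz ≈ 553 THz.

553 THz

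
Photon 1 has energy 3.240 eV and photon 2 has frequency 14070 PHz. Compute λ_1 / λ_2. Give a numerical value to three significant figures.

1.80 × 10^4

λ_1 = 3.827 × 10^-7 m (from energy = 3.240 eV, via λ = hc/E).
λ_2 = 2.131 × 10^-11 m (from frequency = 14070 PHz, via λ = c/f).
Ratio = 3.827 × 10^-7 / 2.131 × 10^-11 = 1.80 × 10^4.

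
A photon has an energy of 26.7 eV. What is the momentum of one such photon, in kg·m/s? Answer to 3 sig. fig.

(c = 2.99792458e8 m/s, 1 eV = 1.602176634e-19 J.)
First convert: E = 26.7 eV = 4.2778e-18 J.
Since p = E/c for a photon, p = 1.427e-26 kg·m/s.
So p ≈ 1.43e-26 kg·m/s.

1.43e-26 kg·m/s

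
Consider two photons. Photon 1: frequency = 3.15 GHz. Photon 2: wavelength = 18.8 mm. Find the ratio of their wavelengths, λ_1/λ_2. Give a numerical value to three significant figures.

5.06

λ_1 = 0.09517 m (from frequency = 3.15 GHz, via λ = c/f).
λ_2 = 0.01880 m (from wavelength = 18.8 mm, via λ given directly).
Ratio = 0.09517 / 0.01880 = 5.06.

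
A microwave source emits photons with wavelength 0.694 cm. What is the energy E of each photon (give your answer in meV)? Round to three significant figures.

0.179 meV

Convert to SI: λ = 0.694 cm = 0.00694 m.
For a photon E = hc/λ, so E = 2.862e-23 J.
Converting to meV: E = 0.1787 meV ≈ 0.179 meV.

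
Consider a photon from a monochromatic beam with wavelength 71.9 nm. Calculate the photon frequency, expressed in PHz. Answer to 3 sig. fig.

In SI units: λ = 71.9 nm = 7.19e-8 m.
Apply f = c/λ: f = 4.170e15 Hz.
Converting to PHz: f = 4.170 PHz ≈ 4.17 PHz.

4.17 PHz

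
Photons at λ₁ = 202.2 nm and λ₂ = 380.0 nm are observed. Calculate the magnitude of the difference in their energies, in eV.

Using E = hc/λ: E₁ = 9.8242e-19 J, E₂ = 5.2275e-19 J.
|ΔE| = |9.8242e-19 − 5.2275e-19| = 4.60e-19 J = 2.87 eV.

2.87 eV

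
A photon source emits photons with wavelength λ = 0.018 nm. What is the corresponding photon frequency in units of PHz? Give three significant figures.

First convert: λ = 0.018 nm = 1.8e-11 m.
Since f = c/λ for a photon, f = 1.666e19 Hz.
Converting to PHz: f = 16660 PHz ≈ 1.67e4 PHz.

1.67e4 PHz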